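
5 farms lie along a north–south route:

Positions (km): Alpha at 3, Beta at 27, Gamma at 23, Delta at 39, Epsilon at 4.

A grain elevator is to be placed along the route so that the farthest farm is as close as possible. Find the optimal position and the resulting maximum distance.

The 1-center on a line is the midpoint of the two extreme points: leftmost at 3, rightmost at 39.
Optimal location = (3 + 39)/2 = 21; maximum distance = (39 − 3)/2 = 18.

location 21, max distance 18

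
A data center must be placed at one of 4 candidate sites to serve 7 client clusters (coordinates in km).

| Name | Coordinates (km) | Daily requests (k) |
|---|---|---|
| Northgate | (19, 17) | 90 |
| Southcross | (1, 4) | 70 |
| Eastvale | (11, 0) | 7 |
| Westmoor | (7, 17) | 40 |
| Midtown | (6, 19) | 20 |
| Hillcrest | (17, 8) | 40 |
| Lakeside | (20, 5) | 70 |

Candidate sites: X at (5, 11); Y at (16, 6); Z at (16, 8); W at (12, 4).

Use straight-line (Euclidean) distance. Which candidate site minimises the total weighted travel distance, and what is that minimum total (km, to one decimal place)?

Z, total 3203.0 km

Total weighted distance at each candidate:
  X (5, 11): total = 4062.8
  Y (16, 6): total = 3414.7
  Z (16, 8): total = 3203.0
  W (12, 4): total = 3828.4
Minimum is at Z with total 3203.0 km.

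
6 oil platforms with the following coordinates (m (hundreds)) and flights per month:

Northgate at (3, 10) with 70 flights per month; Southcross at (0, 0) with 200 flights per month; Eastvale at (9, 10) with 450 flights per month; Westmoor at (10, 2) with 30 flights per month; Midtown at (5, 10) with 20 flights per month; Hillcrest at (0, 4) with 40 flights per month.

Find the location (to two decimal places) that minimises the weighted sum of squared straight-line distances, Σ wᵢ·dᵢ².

The minimiser of Σwᵢ‖p−pᵢ‖² is the weighted centroid p* = (Σwᵢpᵢ)/(Σwᵢ).
Σwᵢ = 810.
Σwᵢxᵢ = 70·3 + 200·0 + 450·9 + 30·10 + 20·5 + 40·0 = 4660.
Σwᵢyᵢ = 70·10 + 200·0 + 450·10 + 30·2 + 20·10 + 40·4 = 5620.
x* = 4660/810 = 5.75, y* = 5620/810 = 6.94.

(5.75, 6.94)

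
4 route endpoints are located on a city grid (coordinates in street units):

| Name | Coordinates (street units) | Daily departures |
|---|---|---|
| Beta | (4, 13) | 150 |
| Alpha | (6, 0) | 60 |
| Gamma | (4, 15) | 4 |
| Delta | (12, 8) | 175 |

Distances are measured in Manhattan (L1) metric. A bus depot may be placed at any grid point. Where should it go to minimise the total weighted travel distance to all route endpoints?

(6, 8)

Manhattan distance separates: Σwᵢ(|x−xᵢ|+|y−yᵢ|) = Σwᵢ|x−xᵢ| + Σwᵢ|y−yᵢ|, so x and y are optimised independently as 1-D weighted medians.
Total weight W = 389; half = 194.5.
x-coordinate, sorted with cumulative weight:
  x=4 (Beta, w=150) cum 150
  x=4 (Gamma, w=4) cum 154
  x=6 (Alpha, w=60) cum 214  ← median
  x=12 (Delta, w=175) cum 389
⇒ x* = 6
y-coordinate, sorted with cumulative weight:
  y=0 (Alpha, w=60) cum 60
  y=8 (Delta, w=175) cum 235  ← median
  y=13 (Beta, w=150) cum 385
  y=15 (Gamma, w=4) cum 389
⇒ y* = 8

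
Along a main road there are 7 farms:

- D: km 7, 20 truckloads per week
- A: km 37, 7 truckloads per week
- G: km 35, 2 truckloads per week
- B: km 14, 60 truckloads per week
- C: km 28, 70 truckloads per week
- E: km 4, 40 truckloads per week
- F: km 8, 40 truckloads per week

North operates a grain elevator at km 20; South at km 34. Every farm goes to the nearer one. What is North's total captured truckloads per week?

The indifferent point is the midpoint (20+34)/2 = 27; farms left of it (closer to North at 20) go to North, those right go to South.
  E at 4 (w=40) → North
  D at 7 (w=20) → North
  F at 8 (w=40) → North
  B at 14 (w=60) → North
  C at 28 (w=70) → South
  G at 35 (w=2) → South
  A at 37 (w=7) → South
North captures 160; South captures 79.

160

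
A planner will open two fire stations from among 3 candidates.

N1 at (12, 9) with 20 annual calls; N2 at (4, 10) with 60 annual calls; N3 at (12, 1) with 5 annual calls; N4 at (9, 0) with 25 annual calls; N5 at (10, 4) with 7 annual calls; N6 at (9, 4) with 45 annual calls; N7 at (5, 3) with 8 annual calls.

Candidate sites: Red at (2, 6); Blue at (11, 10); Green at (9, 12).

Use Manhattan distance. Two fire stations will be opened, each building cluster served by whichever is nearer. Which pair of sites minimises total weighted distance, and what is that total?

{Red, Blue}, total 1207

Evaluate every pair (each demand assigned to the nearer of the two):
  {Red, Blue}: total = 1207
  {Red, Green}: total = 1321
  {Blue, Green}: total = 1323
Best pair: {Red, Blue} with total 1207.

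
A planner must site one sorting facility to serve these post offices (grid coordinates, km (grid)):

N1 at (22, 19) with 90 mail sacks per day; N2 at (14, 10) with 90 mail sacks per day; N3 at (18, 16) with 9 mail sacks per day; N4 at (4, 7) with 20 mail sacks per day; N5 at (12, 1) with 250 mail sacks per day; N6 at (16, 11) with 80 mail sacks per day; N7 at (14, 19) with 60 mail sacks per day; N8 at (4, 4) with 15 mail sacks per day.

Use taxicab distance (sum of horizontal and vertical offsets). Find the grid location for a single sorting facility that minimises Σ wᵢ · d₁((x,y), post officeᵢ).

Manhattan distance separates: Σwᵢ(|x−xᵢ|+|y−yᵢ|) = Σwᵢ|x−xᵢ| + Σwᵢ|y−yᵢ|, so x and y are optimised independently as 1-D weighted medians.
Total weight W = 614; half = 307.
x-coordinate, sorted with cumulative weight:
  x=4 (N4, w=20) cum 20
  x=4 (N8, w=15) cum 35
  x=12 (N5, w=250) cum 285
  x=14 (N2, w=90) cum 375  ← median
  x=14 (N7, w=60) cum 435
  x=16 (N6, w=80) cum 515
  x=18 (N3, w=9) cum 524
  x=22 (N1, w=90) cum 614
⇒ x* = 14
y-coordinate, sorted with cumulative weight:
  y=1 (N5, w=250) cum 250
  y=4 (N8, w=15) cum 265
  y=7 (N4, w=20) cum 285
  y=10 (N2, w=90) cum 375  ← median
  y=11 (N6, w=80) cum 455
  y=16 (N3, w=9) cum 464
  y=19 (N1, w=90) cum 554
  y=19 (N7, w=60) cum 614
⇒ y* = 10

(14, 10)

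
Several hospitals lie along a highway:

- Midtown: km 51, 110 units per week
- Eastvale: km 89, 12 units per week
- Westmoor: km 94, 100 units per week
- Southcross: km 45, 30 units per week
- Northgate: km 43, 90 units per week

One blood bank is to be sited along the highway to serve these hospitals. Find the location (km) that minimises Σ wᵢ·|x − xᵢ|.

x = 51

For a sum of weighted absolute distances on a line, the optimum is the weighted median (not the mean). Total weight W = 342; half-weight = 171.
Sort by position and accumulate weight:
  km 43 (Northgate, w=90) → cum 90
  km 45 (Southcross, w=30) → cum 120
  km 51 (Midtown, w=110) → cum 230  ≥ 171 → median here
  km 89 (Eastvale, w=12) → cum 242
  km 94 (Westmoor, w=100) → cum 342
Optimal location: km 51.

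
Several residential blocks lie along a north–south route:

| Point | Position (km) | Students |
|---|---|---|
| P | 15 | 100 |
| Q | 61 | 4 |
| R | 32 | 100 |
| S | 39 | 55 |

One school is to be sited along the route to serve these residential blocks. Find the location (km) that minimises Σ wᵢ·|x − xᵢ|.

x = 32

For a sum of weighted absolute distances on a line, the optimum is the weighted median (not the mean). Total weight W = 259; half-weight = 129.5.
Sort by position and accumulate weight:
  km 15 (P, w=100) → cum 100
  km 32 (R, w=100) → cum 200  ≥ 129.5 → median here
  km 39 (S, w=55) → cum 255
  km 61 (Q, w=4) → cum 259
Optimal location: km 32.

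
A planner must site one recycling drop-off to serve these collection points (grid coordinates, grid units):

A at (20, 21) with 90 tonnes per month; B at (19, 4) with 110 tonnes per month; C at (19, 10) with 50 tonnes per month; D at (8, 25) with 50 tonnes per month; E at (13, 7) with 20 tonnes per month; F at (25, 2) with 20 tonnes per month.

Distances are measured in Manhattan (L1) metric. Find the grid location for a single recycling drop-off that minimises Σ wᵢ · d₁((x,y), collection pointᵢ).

(19, 10)

Manhattan distance separates: Σwᵢ(|x−xᵢ|+|y−yᵢ|) = Σwᵢ|x−xᵢ| + Σwᵢ|y−yᵢ|, so x and y are optimised independently as 1-D weighted medians.
Total weight W = 340; half = 170.
x-coordinate, sorted with cumulative weight:
  x=8 (D, w=50) cum 50
  x=13 (E, w=20) cum 70
  x=19 (B, w=110) cum 180  ← median
  x=19 (C, w=50) cum 230
  x=20 (A, w=90) cum 320
  x=25 (F, w=20) cum 340
⇒ x* = 19
y-coordinate, sorted with cumulative weight:
  y=2 (F, w=20) cum 20
  y=4 (B, w=110) cum 130
  y=7 (E, w=20) cum 150
  y=10 (C, w=50) cum 200  ← median
  y=21 (A, w=90) cum 290
  y=25 (D, w=50) cum 340
⇒ y* = 10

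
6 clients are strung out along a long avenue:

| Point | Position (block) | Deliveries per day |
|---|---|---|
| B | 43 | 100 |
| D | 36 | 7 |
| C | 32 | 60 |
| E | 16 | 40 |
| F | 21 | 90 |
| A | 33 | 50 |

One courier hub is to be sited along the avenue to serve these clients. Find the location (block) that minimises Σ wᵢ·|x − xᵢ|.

x = 32

For a sum of weighted absolute distances on a line, the optimum is the weighted median (not the mean). Total weight W = 347; half-weight = 173.5.
Sort by position and accumulate weight:
  block 16 (E, w=40) → cum 40
  block 21 (F, w=90) → cum 130
  block 32 (C, w=60) → cum 190  ≥ 173.5 → median here
  block 33 (A, w=50) → cum 240
  block 36 (D, w=7) → cum 247
  block 43 (B, w=100) → cum 347
Optimal location: block 32.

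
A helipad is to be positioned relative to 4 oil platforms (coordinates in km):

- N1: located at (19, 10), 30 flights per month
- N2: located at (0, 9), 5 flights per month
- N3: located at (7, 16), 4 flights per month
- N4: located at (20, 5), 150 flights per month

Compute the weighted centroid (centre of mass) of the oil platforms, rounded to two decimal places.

(19.04, 6.13)

The minimiser of Σwᵢ‖p−pᵢ‖² is the weighted centroid p* = (Σwᵢpᵢ)/(Σwᵢ).
Σwᵢ = 189.
Σwᵢxᵢ = 30·19 + 5·0 + 4·7 + 150·20 = 3598.
Σwᵢyᵢ = 30·10 + 5·9 + 4·16 + 150·5 = 1159.
x* = 3598/189 = 19.04, y* = 1159/189 = 6.13.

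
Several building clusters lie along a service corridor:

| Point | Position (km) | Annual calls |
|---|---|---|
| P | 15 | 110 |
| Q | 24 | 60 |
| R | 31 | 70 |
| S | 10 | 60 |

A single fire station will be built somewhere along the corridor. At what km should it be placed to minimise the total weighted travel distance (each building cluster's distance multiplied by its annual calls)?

For a sum of weighted absolute distances on a line, the optimum is the weighted median (not the mean). Total weight W = 300; half-weight = 150.
Sort by position and accumulate weight:
  km 10 (S, w=60) → cum 60
  km 15 (P, w=110) → cum 170  ≥ 150 → median here
  km 24 (Q, w=60) → cum 230
  km 31 (R, w=70) → cum 300
Optimal location: km 15.

x = 15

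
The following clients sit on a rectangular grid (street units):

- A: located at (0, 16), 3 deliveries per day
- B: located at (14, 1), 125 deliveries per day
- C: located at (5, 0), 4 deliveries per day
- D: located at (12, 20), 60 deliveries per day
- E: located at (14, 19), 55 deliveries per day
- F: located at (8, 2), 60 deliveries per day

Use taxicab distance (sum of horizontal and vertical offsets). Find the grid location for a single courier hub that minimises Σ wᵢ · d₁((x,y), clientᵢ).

(14, 2)

Manhattan distance separates: Σwᵢ(|x−xᵢ|+|y−yᵢ|) = Σwᵢ|x−xᵢ| + Σwᵢ|y−yᵢ|, so x and y are optimised independently as 1-D weighted medians.
Total weight W = 307; half = 153.5.
x-coordinate, sorted with cumulative weight:
  x=0 (A, w=3) cum 3
  x=5 (C, w=4) cum 7
  x=8 (F, w=60) cum 67
  x=12 (D, w=60) cum 127
  x=14 (B, w=125) cum 252  ← median
  x=14 (E, w=55) cum 307
⇒ x* = 14
y-coordinate, sorted with cumulative weight:
  y=0 (C, w=4) cum 4
  y=1 (B, w=125) cum 129
  y=2 (F, w=60) cum 189  ← median
  y=16 (A, w=3) cum 192
  y=19 (E, w=55) cum 247
  y=20 (D, w=60) cum 307
⇒ y* = 2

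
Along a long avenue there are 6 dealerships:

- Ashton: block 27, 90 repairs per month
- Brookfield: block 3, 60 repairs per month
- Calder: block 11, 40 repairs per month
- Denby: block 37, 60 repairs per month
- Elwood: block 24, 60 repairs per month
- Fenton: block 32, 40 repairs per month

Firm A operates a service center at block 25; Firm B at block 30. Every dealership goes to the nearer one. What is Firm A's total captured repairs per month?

250

The indifferent point is the midpoint (25+30)/2 = 27.5; dealerships left of it (closer to Firm A at 25) go to Firm A, those right go to Firm B.
  Brookfield at 3 (w=60) → Firm A
  Calder at 11 (w=40) → Firm A
  Elwood at 24 (w=60) → Firm A
  Ashton at 27 (w=90) → Firm A
  Fenton at 32 (w=40) → Firm B
  Denby at 37 (w=60) → Firm B
Firm A captures 250; Firm B captures 100.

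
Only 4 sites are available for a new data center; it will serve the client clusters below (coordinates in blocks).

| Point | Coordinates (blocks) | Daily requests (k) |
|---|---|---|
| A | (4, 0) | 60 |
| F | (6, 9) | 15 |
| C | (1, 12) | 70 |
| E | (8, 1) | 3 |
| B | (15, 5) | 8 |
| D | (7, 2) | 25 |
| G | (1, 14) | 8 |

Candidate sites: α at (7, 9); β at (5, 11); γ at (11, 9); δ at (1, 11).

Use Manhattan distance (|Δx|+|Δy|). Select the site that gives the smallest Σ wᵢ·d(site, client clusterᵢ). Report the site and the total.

Total weighted distance at each candidate:
  α (7, 9): total = 1751
  β (5, 11): total = 1613
  γ (11, 9): total = 2437
  δ (1, 11): total = 1625
Minimum is at β with total 1613 blocks.

β, total 1613 blocks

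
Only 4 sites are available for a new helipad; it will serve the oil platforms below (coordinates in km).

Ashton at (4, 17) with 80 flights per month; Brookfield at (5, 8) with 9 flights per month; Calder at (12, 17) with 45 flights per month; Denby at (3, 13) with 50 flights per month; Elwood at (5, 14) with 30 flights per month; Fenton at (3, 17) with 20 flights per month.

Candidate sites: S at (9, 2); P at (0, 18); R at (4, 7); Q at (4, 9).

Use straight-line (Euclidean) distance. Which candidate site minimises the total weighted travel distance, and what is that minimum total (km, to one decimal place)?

Total weighted distance at each candidate:
  S (9, 2): total = 3347.3
  P (0, 18): total = 1519.2
  R (4, 7): total = 2106.3
  Q (4, 9): total = 1682.2
Minimum is at P with total 1519.2 km.

P, total 1519.2 km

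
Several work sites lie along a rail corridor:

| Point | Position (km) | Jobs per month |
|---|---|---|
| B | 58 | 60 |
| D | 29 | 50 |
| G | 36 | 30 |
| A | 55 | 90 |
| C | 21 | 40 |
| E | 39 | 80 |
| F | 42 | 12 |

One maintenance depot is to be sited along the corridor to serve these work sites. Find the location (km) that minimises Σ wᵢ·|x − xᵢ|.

x = 39

For a sum of weighted absolute distances on a line, the optimum is the weighted median (not the mean). Total weight W = 362; half-weight = 181.
Sort by position and accumulate weight:
  km 21 (C, w=40) → cum 40
  km 29 (D, w=50) → cum 90
  km 36 (G, w=30) → cum 120
  km 39 (E, w=80) → cum 200  ≥ 181 → median here
  km 42 (F, w=12) → cum 212
  km 55 (A, w=90) → cum 302
  km 58 (B, w=60) → cum 362
Optimal location: km 39.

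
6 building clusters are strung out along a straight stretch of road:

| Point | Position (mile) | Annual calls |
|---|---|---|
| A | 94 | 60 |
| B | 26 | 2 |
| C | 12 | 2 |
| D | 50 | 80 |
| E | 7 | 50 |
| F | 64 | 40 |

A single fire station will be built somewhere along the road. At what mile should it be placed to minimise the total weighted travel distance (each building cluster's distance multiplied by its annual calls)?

x = 50

For a sum of weighted absolute distances on a line, the optimum is the weighted median (not the mean). Total weight W = 234; half-weight = 117.
Sort by position and accumulate weight:
  mile 7 (E, w=50) → cum 50
  mile 12 (C, w=2) → cum 52
  mile 26 (B, w=2) → cum 54
  mile 50 (D, w=80) → cum 134  ≥ 117 → median here
  mile 64 (F, w=40) → cum 174
  mile 94 (A, w=60) → cum 234
Optimal location: mile 50.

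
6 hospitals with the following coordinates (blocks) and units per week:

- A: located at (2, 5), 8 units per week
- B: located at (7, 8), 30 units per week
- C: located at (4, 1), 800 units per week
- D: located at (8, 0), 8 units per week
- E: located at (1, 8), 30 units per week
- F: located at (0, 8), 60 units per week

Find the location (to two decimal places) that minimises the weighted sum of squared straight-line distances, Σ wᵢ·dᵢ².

(3.76, 1.92)

The minimiser of Σwᵢ‖p−pᵢ‖² is the weighted centroid p* = (Σwᵢpᵢ)/(Σwᵢ).
Σwᵢ = 936.
Σwᵢxᵢ = 8·2 + 30·7 + 800·4 + 8·8 + 30·1 + 60·0 = 3520.
Σwᵢyᵢ = 8·5 + 30·8 + 800·1 + 8·0 + 30·8 + 60·8 = 1800.
x* = 3520/936 = 3.76, y* = 1800/936 = 1.92.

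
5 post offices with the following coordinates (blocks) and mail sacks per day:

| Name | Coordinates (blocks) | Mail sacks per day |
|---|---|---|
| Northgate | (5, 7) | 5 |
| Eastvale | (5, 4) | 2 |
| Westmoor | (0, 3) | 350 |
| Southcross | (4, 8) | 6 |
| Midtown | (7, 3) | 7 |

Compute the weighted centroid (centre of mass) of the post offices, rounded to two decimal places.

The minimiser of Σwᵢ‖p−pᵢ‖² is the weighted centroid p* = (Σwᵢpᵢ)/(Σwᵢ).
Σwᵢ = 370.
Σwᵢxᵢ = 5·5 + 2·5 + 350·0 + 6·4 + 7·7 = 108.
Σwᵢyᵢ = 5·7 + 2·4 + 350·3 + 6·8 + 7·3 = 1162.
x* = 108/370 = 0.29, y* = 1162/370 = 3.14.

(0.29, 3.14)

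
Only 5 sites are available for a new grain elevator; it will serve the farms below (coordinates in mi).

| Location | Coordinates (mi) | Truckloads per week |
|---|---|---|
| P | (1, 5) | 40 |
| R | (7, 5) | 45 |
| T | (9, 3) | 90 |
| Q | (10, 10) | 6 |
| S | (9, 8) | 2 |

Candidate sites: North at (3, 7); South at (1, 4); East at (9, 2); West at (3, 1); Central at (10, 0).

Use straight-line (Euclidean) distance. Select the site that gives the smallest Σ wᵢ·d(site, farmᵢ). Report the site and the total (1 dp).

East, total 654.4 mi

Total weighted distance at each candidate:
  North (3, 7): total = 1021.2
  South (1, 4): total = 1122.1
  East (9, 2): total = 654.4
  West (3, 1): total = 1089.5
  Central (10, 0): total = 1034.9
Minimum is at East with total 654.4 mi.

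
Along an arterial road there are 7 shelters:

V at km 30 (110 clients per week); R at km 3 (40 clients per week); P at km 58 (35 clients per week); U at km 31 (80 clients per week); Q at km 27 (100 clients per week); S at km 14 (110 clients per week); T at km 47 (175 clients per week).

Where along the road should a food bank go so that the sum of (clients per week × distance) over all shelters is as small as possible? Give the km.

For a sum of weighted absolute distances on a line, the optimum is the weighted median (not the mean). Total weight W = 650; half-weight = 325.
Sort by position and accumulate weight:
  km 3 (R, w=40) → cum 40
  km 14 (S, w=110) → cum 150
  km 27 (Q, w=100) → cum 250
  km 30 (V, w=110) → cum 360  ≥ 325 → median here
  km 31 (U, w=80) → cum 440
  km 47 (T, w=175) → cum 615
  km 58 (P, w=35) → cum 650
Optimal location: km 30.

x = 30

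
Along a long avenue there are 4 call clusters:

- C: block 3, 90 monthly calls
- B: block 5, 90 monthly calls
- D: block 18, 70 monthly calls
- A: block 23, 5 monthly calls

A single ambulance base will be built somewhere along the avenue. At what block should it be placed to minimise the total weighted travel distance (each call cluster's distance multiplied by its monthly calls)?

x = 5

For a sum of weighted absolute distances on a line, the optimum is the weighted median (not the mean). Total weight W = 255; half-weight = 127.5.
Sort by position and accumulate weight:
  block 3 (C, w=90) → cum 90
  block 5 (B, w=90) → cum 180  ≥ 127.5 → median here
  block 18 (D, w=70) → cum 250
  block 23 (A, w=5) → cum 255
Optimal location: block 5.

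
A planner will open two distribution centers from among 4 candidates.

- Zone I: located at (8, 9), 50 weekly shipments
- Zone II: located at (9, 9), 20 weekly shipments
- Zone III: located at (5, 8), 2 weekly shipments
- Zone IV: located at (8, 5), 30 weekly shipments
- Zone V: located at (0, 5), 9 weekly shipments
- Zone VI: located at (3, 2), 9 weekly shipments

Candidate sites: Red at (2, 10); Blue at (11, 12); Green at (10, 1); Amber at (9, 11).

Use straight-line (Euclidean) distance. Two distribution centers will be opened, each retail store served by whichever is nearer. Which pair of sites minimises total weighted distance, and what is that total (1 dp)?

Evaluate every pair (each demand assigned to the nearer of the two):
  {Green, Amber}: total = 456.5
  {Red, Amber}: total = 462.5
  {Blue, Amber}: total = 539.0
  {Blue, Green}: total = 593.4
  {Red, Blue}: total = 641.0
  {Red, Green}: total = 699.0
Best pair: {Green, Amber} with total 456.5.

{Green, Amber}, total 456.5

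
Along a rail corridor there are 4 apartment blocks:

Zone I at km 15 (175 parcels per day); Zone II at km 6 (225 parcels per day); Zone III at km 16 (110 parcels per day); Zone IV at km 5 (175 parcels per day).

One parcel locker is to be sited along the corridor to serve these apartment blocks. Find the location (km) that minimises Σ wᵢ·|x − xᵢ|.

x = 6

For a sum of weighted absolute distances on a line, the optimum is the weighted median (not the mean). Total weight W = 685; half-weight = 342.5.
Sort by position and accumulate weight:
  km 5 (Zone IV, w=175) → cum 175
  km 6 (Zone II, w=225) → cum 400  ≥ 342.5 → median here
  km 15 (Zone I, w=175) → cum 575
  km 16 (Zone III, w=110) → cum 685
Optimal location: km 6.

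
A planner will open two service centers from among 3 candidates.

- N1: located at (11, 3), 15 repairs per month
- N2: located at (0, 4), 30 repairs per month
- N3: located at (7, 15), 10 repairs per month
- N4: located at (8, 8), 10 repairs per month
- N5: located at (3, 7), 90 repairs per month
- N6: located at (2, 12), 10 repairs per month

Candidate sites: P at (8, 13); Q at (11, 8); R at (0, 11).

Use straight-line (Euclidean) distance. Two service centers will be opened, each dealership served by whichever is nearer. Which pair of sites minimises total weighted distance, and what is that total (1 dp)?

{Q, R}, total 868.0

Evaluate every pair (each demand assigned to the nearer of the two):
  {Q, R}: total = 868.0
  {P, R}: total = 911.3
  {P, Q}: total = 1242.3
Best pair: {Q, R} with total 868.0.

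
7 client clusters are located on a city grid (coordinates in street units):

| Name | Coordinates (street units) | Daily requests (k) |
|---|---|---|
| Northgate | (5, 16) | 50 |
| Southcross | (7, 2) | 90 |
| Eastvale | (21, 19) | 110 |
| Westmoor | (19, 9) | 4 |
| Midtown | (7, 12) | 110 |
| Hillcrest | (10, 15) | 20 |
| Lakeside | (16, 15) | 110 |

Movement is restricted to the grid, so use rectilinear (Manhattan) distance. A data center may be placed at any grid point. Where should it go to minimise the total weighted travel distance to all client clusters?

(7, 15)

Manhattan distance separates: Σwᵢ(|x−xᵢ|+|y−yᵢ|) = Σwᵢ|x−xᵢ| + Σwᵢ|y−yᵢ|, so x and y are optimised independently as 1-D weighted medians.
Total weight W = 494; half = 247.
x-coordinate, sorted with cumulative weight:
  x=5 (Northgate, w=50) cum 50
  x=7 (Southcross, w=90) cum 140
  x=7 (Midtown, w=110) cum 250  ← median
  x=10 (Hillcrest, w=20) cum 270
  x=16 (Lakeside, w=110) cum 380
  x=19 (Westmoor, w=4) cum 384
  x=21 (Eastvale, w=110) cum 494
⇒ x* = 7
y-coordinate, sorted with cumulative weight:
  y=2 (Southcross, w=90) cum 90
  y=9 (Westmoor, w=4) cum 94
  y=12 (Midtown, w=110) cum 204
  y=15 (Hillcrest, w=20) cum 224
  y=15 (Lakeside, w=110) cum 334  ← median
  y=16 (Northgate, w=50) cum 384
  y=19 (Eastvale, w=110) cum 494
⇒ y* = 15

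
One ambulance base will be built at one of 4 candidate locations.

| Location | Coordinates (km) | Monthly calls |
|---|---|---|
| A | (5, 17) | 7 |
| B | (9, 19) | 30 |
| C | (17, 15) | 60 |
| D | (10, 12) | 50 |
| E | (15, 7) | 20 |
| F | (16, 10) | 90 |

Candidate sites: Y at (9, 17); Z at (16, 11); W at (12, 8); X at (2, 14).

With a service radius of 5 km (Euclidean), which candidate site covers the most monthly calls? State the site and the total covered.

Coverage radius r = 5 km; a point is covered iff (Δx)²+(Δy)² ≤ 5² = 25.
  Y (9, 17): covers {A, B} → 37
  Z (16, 11): covers {C, E, F} → 170
  W (12, 8): covers {D, E, F} → 160
  X (2, 14): covers {A} → 7
Maximum coverage at Z: 170 monthly calls.

Z, covering 170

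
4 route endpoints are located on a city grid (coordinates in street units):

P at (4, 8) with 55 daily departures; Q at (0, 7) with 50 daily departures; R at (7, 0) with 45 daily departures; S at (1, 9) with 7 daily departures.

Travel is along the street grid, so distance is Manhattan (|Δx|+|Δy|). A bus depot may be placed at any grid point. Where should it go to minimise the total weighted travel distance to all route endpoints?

(4, 7)

Manhattan distance separates: Σwᵢ(|x−xᵢ|+|y−yᵢ|) = Σwᵢ|x−xᵢ| + Σwᵢ|y−yᵢ|, so x and y are optimised independently as 1-D weighted medians.
Total weight W = 157; half = 78.5.
x-coordinate, sorted with cumulative weight:
  x=0 (Q, w=50) cum 50
  x=1 (S, w=7) cum 57
  x=4 (P, w=55) cum 112  ← median
  x=7 (R, w=45) cum 157
⇒ x* = 4
y-coordinate, sorted with cumulative weight:
  y=0 (R, w=45) cum 45
  y=7 (Q, w=50) cum 95  ← median
  y=8 (P, w=55) cum 150
  y=9 (S, w=7) cum 157
⇒ y* = 7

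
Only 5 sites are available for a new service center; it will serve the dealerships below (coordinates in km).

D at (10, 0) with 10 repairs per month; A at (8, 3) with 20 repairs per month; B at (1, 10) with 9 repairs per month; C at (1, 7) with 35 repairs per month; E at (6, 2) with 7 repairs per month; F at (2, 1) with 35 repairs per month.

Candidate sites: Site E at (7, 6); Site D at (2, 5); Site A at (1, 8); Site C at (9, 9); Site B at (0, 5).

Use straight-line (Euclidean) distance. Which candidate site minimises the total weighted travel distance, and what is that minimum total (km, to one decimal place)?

Total weighted distance at each candidate:
  Site E (7, 6): total = 684.5
  Site D (2, 5): total = 520.0
  Site A (1, 8): total = 647.6
  Site C (9, 9): total = 998.8
  Site B (0, 5): total = 604.4
Minimum is at Site D with total 520.0 km.

Site D, total 520.0 km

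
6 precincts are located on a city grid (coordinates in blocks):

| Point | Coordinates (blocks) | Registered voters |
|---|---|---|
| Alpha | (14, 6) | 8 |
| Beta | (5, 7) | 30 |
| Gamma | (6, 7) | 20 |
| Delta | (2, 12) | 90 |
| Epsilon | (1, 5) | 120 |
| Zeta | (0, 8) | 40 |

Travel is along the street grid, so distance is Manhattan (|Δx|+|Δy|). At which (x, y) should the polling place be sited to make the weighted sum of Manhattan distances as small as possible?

(1, 7)

Manhattan distance separates: Σwᵢ(|x−xᵢ|+|y−yᵢ|) = Σwᵢ|x−xᵢ| + Σwᵢ|y−yᵢ|, so x and y are optimised independently as 1-D weighted medians.
Total weight W = 308; half = 154.
x-coordinate, sorted with cumulative weight:
  x=0 (Zeta, w=40) cum 40
  x=1 (Epsilon, w=120) cum 160  ← median
  x=2 (Delta, w=90) cum 250
  x=5 (Beta, w=30) cum 280
  x=6 (Gamma, w=20) cum 300
  x=14 (Alpha, w=8) cum 308
⇒ x* = 1
y-coordinate, sorted with cumulative weight:
  y=5 (Epsilon, w=120) cum 120
  y=6 (Alpha, w=8) cum 128
  y=7 (Beta, w=30) cum 158  ← median
  y=7 (Gamma, w=20) cum 178
  y=8 (Zeta, w=40) cum 218
  y=12 (Delta, w=90) cum 308
⇒ y* = 7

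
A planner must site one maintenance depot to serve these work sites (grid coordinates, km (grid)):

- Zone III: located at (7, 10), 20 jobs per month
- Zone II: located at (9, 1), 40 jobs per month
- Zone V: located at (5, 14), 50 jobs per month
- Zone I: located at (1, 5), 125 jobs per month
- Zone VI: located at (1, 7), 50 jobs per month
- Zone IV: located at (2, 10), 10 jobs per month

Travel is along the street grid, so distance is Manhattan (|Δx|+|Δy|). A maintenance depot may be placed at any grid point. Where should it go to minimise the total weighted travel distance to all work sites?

(1, 5)

Manhattan distance separates: Σwᵢ(|x−xᵢ|+|y−yᵢ|) = Σwᵢ|x−xᵢ| + Σwᵢ|y−yᵢ|, so x and y are optimised independently as 1-D weighted medians.
Total weight W = 295; half = 147.5.
x-coordinate, sorted with cumulative weight:
  x=1 (Zone I, w=125) cum 125
  x=1 (Zone VI, w=50) cum 175  ← median
  x=2 (Zone IV, w=10) cum 185
  x=5 (Zone V, w=50) cum 235
  x=7 (Zone III, w=20) cum 255
  x=9 (Zone II, w=40) cum 295
⇒ x* = 1
y-coordinate, sorted with cumulative weight:
  y=1 (Zone II, w=40) cum 40
  y=5 (Zone I, w=125) cum 165  ← median
  y=7 (Zone VI, w=50) cum 215
  y=10 (Zone III, w=20) cum 235
  y=10 (Zone IV, w=10) cum 245
  y=14 (Zone V, w=50) cum 295
⇒ y* = 5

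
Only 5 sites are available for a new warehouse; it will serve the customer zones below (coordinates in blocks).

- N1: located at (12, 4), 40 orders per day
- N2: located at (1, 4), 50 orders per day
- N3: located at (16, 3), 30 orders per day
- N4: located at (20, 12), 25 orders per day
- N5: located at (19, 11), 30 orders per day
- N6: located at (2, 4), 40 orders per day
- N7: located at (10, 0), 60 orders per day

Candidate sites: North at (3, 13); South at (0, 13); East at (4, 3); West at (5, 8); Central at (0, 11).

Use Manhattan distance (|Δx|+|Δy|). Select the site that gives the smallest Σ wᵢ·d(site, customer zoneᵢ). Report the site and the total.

East, total 2895 blocks

Total weighted distance at each candidate:
  North (3, 13): total = 4550
  South (0, 13): total = 5095
  East (4, 3): total = 2895
  West (5, 8): total = 3365
  Central (0, 11): total = 4595
Minimum is at East with total 2895 blocks.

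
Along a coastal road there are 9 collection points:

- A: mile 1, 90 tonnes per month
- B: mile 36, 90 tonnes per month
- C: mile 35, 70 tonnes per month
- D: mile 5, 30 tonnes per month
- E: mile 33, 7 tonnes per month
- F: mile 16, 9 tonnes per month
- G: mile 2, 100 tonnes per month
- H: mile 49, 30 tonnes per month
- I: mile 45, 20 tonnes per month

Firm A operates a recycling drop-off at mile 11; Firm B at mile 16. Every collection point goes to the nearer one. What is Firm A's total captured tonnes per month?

The indifferent point is the midpoint (11+16)/2 = 13.5; collection points left of it (closer to Firm A at 11) go to Firm A, those right go to Firm B.
  A at 1 (w=90) → Firm A
  G at 2 (w=100) → Firm A
  D at 5 (w=30) → Firm A
  F at 16 (w=9) → Firm B
  E at 33 (w=7) → Firm B
  C at 35 (w=70) → Firm B
  B at 36 (w=90) → Firm B
  I at 45 (w=20) → Firm B
  H at 49 (w=30) → Firm B
Firm A captures 220; Firm B captures 226.

220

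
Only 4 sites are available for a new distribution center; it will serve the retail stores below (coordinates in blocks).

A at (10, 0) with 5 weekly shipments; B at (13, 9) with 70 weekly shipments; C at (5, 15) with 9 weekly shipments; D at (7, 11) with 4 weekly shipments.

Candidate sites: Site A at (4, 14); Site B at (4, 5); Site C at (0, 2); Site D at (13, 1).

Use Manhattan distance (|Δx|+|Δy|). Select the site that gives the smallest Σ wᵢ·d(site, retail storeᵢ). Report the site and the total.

Total weighted distance at each candidate:
  Site A (4, 14): total = 1122
  Site B (4, 5): total = 1100
  Site C (0, 2): total = 1686
  Site D (13, 1): total = 842
Minimum is at Site D with total 842 blocks.

Site D, total 842 blocks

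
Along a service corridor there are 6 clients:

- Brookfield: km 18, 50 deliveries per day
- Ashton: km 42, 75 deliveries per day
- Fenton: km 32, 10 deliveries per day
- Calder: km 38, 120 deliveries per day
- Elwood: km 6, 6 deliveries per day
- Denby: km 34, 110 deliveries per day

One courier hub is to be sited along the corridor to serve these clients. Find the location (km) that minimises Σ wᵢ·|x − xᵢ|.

For a sum of weighted absolute distances on a line, the optimum is the weighted median (not the mean). Total weight W = 371; half-weight = 185.5.
Sort by position and accumulate weight:
  km 6 (Elwood, w=6) → cum 6
  km 18 (Brookfield, w=50) → cum 56
  km 32 (Fenton, w=10) → cum 66
  km 34 (Denby, w=110) → cum 176
  km 38 (Calder, w=120) → cum 296  ≥ 185.5 → median here
  km 42 (Ashton, w=75) → cum 371
Optimal location: km 38.

x = 38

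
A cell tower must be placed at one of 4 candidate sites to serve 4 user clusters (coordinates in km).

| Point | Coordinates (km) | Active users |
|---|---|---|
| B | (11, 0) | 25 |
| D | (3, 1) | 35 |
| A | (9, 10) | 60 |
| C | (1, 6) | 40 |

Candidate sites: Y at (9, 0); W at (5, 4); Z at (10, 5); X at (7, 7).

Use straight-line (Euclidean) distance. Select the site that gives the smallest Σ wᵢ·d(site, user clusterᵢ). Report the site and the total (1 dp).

Total weighted distance at each candidate:
  Y (9, 0): total = 1262.9
  W (5, 4): total = 918.0
  Z (10, 5): total = 1077.8
  X (7, 7): total = 913.6
Minimum is at X with total 913.6 km.

X, total 913.6 km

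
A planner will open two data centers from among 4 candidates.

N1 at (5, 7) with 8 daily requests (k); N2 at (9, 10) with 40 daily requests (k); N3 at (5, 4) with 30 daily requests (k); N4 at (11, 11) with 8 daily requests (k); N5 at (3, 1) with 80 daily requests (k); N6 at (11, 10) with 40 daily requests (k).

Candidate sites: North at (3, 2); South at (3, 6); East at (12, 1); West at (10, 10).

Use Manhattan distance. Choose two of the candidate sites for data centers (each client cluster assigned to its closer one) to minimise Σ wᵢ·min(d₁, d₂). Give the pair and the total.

Evaluate every pair (each demand assigned to the nearer of the two):
  {North, West}: total = 352
  {South, West}: total = 640
  {East, West}: total = 1180
  {North, South}: total = 1208
  {North, East}: total = 1224
  {South, East}: total = 1432
Best pair: {North, West} with total 352.

{North, West}, total 352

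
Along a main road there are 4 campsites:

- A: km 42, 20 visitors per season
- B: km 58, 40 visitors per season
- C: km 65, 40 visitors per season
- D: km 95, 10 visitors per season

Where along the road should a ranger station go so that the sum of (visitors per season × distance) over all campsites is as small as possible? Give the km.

For a sum of weighted absolute distances on a line, the optimum is the weighted median (not the mean). Total weight W = 110; half-weight = 55.
Sort by position and accumulate weight:
  km 42 (A, w=20) → cum 20
  km 58 (B, w=40) → cum 60  ≥ 55 → median here
  km 65 (C, w=40) → cum 100
  km 95 (D, w=10) → cum 110
Optimal location: km 58.

x = 58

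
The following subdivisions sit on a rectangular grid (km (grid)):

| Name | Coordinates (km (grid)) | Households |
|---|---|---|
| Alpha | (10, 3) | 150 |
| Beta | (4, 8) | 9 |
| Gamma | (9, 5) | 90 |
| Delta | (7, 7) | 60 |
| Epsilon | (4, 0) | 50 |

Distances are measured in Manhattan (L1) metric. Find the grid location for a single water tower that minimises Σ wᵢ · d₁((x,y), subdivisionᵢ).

(9, 3)

Manhattan distance separates: Σwᵢ(|x−xᵢ|+|y−yᵢ|) = Σwᵢ|x−xᵢ| + Σwᵢ|y−yᵢ|, so x and y are optimised independently as 1-D weighted medians.
Total weight W = 359; half = 179.5.
x-coordinate, sorted with cumulative weight:
  x=4 (Beta, w=9) cum 9
  x=4 (Epsilon, w=50) cum 59
  x=7 (Delta, w=60) cum 119
  x=9 (Gamma, w=90) cum 209  ← median
  x=10 (Alpha, w=150) cum 359
⇒ x* = 9
y-coordinate, sorted with cumulative weight:
  y=0 (Epsilon, w=50) cum 50
  y=3 (Alpha, w=150) cum 200  ← median
  y=5 (Gamma, w=90) cum 290
  y=7 (Delta, w=60) cum 350
  y=8 (Beta, w=9) cum 359
⇒ y* = 3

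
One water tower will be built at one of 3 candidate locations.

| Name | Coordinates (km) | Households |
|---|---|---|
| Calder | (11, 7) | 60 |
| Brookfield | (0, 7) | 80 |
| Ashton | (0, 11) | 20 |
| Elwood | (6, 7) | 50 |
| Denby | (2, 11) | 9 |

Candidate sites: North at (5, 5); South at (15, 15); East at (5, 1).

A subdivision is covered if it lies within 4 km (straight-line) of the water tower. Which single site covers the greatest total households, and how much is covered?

Coverage radius r = 4 km; a point is covered iff (Δx)²+(Δy)² ≤ 4² = 16.
  North (5, 5): covers {Elwood} → 50
  South (15, 15): covers {none} → 0
  East (5, 1): covers {none} → 0
Maximum coverage at North: 50 households.

North, covering 50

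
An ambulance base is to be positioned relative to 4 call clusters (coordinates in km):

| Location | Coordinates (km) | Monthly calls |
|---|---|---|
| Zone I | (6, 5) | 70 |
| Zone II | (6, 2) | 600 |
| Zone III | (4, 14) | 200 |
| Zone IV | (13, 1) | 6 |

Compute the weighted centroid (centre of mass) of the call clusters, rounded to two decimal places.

(5.59, 4.97)

The minimiser of Σwᵢ‖p−pᵢ‖² is the weighted centroid p* = (Σwᵢpᵢ)/(Σwᵢ).
Σwᵢ = 876.
Σwᵢxᵢ = 70·6 + 600·6 + 200·4 + 6·13 = 4898.
Σwᵢyᵢ = 70·5 + 600·2 + 200·14 + 6·1 = 4356.
x* = 4898/876 = 5.59, y* = 4356/876 = 4.97.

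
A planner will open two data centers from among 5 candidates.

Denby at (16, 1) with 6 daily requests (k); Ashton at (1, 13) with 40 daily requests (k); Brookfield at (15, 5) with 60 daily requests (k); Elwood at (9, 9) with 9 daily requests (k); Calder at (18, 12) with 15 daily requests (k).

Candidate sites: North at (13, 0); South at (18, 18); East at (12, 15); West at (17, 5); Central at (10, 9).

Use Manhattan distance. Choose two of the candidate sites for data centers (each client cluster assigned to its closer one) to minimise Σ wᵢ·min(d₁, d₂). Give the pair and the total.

Evaluate every pair (each demand assigned to the nearer of the two):
  {West, Central}: total = 799
  {East, West}: total = 871
  {North, Central}: total = 1138
  {North, East}: total = 1180
  {South, West}: total = 1228
  {South, Central}: total = 1243
  {East, Central}: total = 1288
  {North, West}: total = 1332
  {North, South}: total = 1531
  {South, East}: total = 1579
Best pair: {West, Central} with total 799.

{West, Central}, total 799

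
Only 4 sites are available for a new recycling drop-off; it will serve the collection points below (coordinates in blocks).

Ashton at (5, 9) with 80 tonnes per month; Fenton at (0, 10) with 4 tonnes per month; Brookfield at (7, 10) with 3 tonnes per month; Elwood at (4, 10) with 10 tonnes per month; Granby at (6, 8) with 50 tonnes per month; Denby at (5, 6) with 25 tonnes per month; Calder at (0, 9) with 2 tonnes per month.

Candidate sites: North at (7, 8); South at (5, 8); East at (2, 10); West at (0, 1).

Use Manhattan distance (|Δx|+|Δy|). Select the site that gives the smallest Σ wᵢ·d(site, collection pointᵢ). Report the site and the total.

South, total 262 blocks

Total weighted distance at each candidate:
  North (7, 8): total = 498
  South (5, 8): total = 262
  East (2, 10): total = 844
  West (0, 1): total = 2170
Minimum is at South with total 262 blocks.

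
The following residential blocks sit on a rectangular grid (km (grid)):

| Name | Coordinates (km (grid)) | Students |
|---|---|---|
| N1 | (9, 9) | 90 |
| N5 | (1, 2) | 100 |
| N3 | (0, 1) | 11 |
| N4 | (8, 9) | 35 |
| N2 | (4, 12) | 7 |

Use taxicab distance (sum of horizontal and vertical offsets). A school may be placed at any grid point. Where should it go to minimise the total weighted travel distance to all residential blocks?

Manhattan distance separates: Σwᵢ(|x−xᵢ|+|y−yᵢ|) = Σwᵢ|x−xᵢ| + Σwᵢ|y−yᵢ|, so x and y are optimised independently as 1-D weighted medians.
Total weight W = 243; half = 121.5.
x-coordinate, sorted with cumulative weight:
  x=0 (N3, w=11) cum 11
  x=1 (N5, w=100) cum 111
  x=4 (N2, w=7) cum 118
  x=8 (N4, w=35) cum 153  ← median
  x=9 (N1, w=90) cum 243
⇒ x* = 8
y-coordinate, sorted with cumulative weight:
  y=1 (N3, w=11) cum 11
  y=2 (N5, w=100) cum 111
  y=9 (N1, w=90) cum 201  ← median
  y=9 (N4, w=35) cum 236
  y=12 (N2, w=7) cum 243
⇒ y* = 9

(8, 9)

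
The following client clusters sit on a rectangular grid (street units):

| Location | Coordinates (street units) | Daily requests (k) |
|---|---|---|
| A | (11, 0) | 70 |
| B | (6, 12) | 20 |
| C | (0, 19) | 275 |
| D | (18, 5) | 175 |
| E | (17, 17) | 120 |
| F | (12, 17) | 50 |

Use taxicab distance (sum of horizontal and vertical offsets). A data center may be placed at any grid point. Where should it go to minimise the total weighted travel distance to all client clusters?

(11, 17)

Manhattan distance separates: Σwᵢ(|x−xᵢ|+|y−yᵢ|) = Σwᵢ|x−xᵢ| + Σwᵢ|y−yᵢ|, so x and y are optimised independently as 1-D weighted medians.
Total weight W = 710; half = 355.
x-coordinate, sorted with cumulative weight:
  x=0 (C, w=275) cum 275
  x=6 (B, w=20) cum 295
  x=11 (A, w=70) cum 365  ← median
  x=12 (F, w=50) cum 415
  x=17 (E, w=120) cum 535
  x=18 (D, w=175) cum 710
⇒ x* = 11
y-coordinate, sorted with cumulative weight:
  y=0 (A, w=70) cum 70
  y=5 (D, w=175) cum 245
  y=12 (B, w=20) cum 265
  y=17 (E, w=120) cum 385  ← median
  y=17 (F, w=50) cum 435
  y=19 (C, w=275) cum 710
⇒ y* = 17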